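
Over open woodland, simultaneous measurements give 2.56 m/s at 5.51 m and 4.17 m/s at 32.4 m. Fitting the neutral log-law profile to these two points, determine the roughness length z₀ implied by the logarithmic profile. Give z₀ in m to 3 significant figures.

Log law: V(z) ∝ ln(z/z₀). With r = V₁/V₂ = 2.56/4.17 = 0.61391,
r · ln(z₂/z₀) = ln(z₁/z₀) ⇒ ln z₀ = (ln z₁ − r·ln z₂)/(1 − r)
ln z₀ = (1.70656 − 0.61391×3.47816) / 0.38609 = -1.1104
z₀ = exp(-1.1104) = 0.3294 m

z₀ ≈ 0.329 m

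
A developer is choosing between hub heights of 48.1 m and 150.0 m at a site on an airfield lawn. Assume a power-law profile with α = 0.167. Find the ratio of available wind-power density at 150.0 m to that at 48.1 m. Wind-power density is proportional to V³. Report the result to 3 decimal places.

1.768

Speed ratio: V_B/V_A = (z_B/z_A)^α = (150.0/48.1)^0.167 = (3.1185)^0.167 = 1.20917
Power-density ratio: P_B/P_A = (V_B/V_A)³ = (1.20917)³ = 1.76794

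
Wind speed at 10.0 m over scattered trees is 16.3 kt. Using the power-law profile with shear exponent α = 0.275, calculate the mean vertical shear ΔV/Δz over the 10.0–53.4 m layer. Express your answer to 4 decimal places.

Power law: V₂ = V₁ · (z₂/z₁)^α = 16.3 × (5.3400)^0.275 = 25.8382 kt
ΔV/Δz = (25.8382 − 16.3)/(53.4 − 10.0) = 9.5382/43.4000 = 0.21977 kt/m

0.2198 kt/m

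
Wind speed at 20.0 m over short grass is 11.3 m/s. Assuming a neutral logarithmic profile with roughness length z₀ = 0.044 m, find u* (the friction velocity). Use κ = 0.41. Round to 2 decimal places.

Log law: V(z) = (u*/κ) · ln(z/z₀) ⇒ u* = κ · V / ln(z/z₀)
u* = 0.41 × 11.3 / ln(20.0/0.044) = 0.41 × 11.3 / 6.1193
   = 4.6330 / 6.1193 = 0.7571 m/s

u* ≈ 0.76 m/s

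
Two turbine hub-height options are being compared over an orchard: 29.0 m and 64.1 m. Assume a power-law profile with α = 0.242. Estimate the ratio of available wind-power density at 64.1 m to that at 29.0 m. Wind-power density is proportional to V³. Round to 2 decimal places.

1.78

Speed ratio: V_B/V_A = (z_B/z_A)^α = (64.1/29.0)^0.242 = (2.2103)^0.242 = 1.21160
Power-density ratio: P_B/P_A = (V_B/V_A)³ = (1.21160)³ = 1.77860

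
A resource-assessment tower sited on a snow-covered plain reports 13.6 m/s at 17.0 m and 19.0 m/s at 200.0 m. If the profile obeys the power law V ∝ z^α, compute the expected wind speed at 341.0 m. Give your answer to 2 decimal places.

20.43 m/s

First find α: α = ln(V₂/V₁)/ln(z₂/z₁) = ln(19.0/13.6)/ln(200.0/17.0) = 0.33437/2.46510 = 0.1356
Extrapolate from 200.0 m to 341.0 m: V₃ = 19.0 × (341.0/200.0)^0.1356 = 19.0 × 1.0751 = 20.4261 m/s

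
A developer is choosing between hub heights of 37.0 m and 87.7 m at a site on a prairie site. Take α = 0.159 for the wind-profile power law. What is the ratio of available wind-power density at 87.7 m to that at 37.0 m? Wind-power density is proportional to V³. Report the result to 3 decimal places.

1.509

Speed ratio: V_B/V_A = (z_B/z_A)^α = (87.7/37.0)^0.159 = (2.3703)^0.159 = 1.14708
Power-density ratio: P_B/P_A = (V_B/V_A)³ = (1.14708)³ = 1.50931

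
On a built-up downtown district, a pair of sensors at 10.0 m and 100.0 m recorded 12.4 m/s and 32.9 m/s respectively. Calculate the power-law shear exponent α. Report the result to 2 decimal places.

α ≈ 0.42

Power law: V₂/V₁ = (z₂/z₁)^α ⇒ α = ln(V₂/V₁) / ln(z₂/z₁)
α = ln(32.9/12.4) / ln(100.0/10.0) = ln(2.6532) / ln(10.0000)
  = 0.97578 / 2.30259 = 0.42377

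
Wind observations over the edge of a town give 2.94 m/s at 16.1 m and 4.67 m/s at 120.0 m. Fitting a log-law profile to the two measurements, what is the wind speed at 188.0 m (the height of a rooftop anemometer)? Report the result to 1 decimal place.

Log law: V ∝ ln(z/z₀). From the pair, with r = V₁/V₂ = 0.62955,
ln z₀ = (ln z₁ − r·ln z₂)/(1 − r) = (2.7788 − 0.62955×4.7875)/0.37045 = -0.6348 → z₀ = 0.5301 m
V₃ = V₁ · ln(z₃/z₀)/ln(z₁/z₀) = 2.94 × 5.8712/3.4136 = 5.0567 m/s

5.1 m/s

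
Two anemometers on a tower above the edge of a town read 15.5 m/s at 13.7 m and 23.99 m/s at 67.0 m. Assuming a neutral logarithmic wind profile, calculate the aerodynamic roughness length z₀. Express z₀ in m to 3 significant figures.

Log law: V(z) ∝ ln(z/z₀). With r = V₁/V₂ = 15.5/23.99 = 0.64610,
r · ln(z₂/z₀) = ln(z₁/z₀) ⇒ ln z₀ = (ln z₁ − r·ln z₂)/(1 − r)
ln z₀ = (2.61740 − 0.64610×4.20469) / 0.35390 = -0.2805
z₀ = exp(-0.2805) = 0.7554 m

z₀ ≈ 0.755 m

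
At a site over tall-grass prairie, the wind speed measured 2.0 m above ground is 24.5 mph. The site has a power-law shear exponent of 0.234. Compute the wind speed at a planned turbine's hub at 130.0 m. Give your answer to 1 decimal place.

65.1 mph

Power-law profile: V₂ = V₁ · (z₂/z₁)^α
V₂ = 24.5 × (130.0/2.0)^0.234 = 24.5 × (65.0000)^0.234
    = 24.5 × 2.6560 = 65.0710 mph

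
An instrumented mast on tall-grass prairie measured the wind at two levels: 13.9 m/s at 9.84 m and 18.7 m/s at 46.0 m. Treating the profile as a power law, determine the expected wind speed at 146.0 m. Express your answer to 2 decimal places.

23.35 m/s

First find α: α = ln(V₂/V₁)/ln(z₂/z₁) = ln(18.7/13.9)/ln(46.0/9.84) = 0.29663/1.54219 = 0.1923
Extrapolate from 46.0 m to 146.0 m: V₃ = 18.7 × (146.0/46.0)^0.1923 = 18.7 × 1.2488 = 23.3519 m/s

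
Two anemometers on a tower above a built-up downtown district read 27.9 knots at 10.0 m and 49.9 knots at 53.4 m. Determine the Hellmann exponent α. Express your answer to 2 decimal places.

Power law: V₂/V₁ = (z₂/z₁)^α ⇒ α = ln(V₂/V₁) / ln(z₂/z₁)
α = ln(49.9/27.9) / ln(53.4/10.0) = ln(1.7885) / ln(5.3400)
  = 0.58139 / 1.67523 = 0.34705

α ≈ 0.35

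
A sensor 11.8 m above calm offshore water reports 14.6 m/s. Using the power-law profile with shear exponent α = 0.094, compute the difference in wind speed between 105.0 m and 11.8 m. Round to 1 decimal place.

3.3 m/s

Power law: V₂ = V₁ · (z₂/z₁)^α = 14.6 × (8.8983)^0.094 = 17.9303 m/s
ΔV = 17.9303 − 14.6 = 3.3303 m/s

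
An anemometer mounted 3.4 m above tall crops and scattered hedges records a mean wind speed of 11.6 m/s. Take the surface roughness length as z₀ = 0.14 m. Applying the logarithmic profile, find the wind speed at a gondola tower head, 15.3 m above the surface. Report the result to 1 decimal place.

17.1 m/s

Log law: V(z) ∝ ln(z/z₀), so V₂/V₁ = ln(z₂/z₀) / ln(z₁/z₀).
ln(15.3/0.14) = 4.6940, ln(3.4/0.14) = 3.1899
V₂ = 11.6 × 4.6940/3.1899 = 11.6 × 1.4715 = 17.0696 m/s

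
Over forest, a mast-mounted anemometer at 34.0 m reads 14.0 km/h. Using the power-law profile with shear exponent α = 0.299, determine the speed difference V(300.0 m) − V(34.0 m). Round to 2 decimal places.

Power law: V₂ = V₁ · (z₂/z₁)^α = 14.0 × (8.8235)^0.299 = 26.8457 km/h
ΔV = 26.8457 − 14.0 = 12.8457 km/h

12.85 km/h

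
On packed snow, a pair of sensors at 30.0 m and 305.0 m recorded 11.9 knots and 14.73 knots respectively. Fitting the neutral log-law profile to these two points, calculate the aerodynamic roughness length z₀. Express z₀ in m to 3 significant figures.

Log law: V(z) ∝ ln(z/z₀). With r = V₁/V₂ = 11.9/14.73 = 0.80788,
r · ln(z₂/z₀) = ln(z₁/z₀) ⇒ ln z₀ = (ln z₁ − r·ln z₂)/(1 − r)
ln z₀ = (3.40120 − 0.80788×5.72031) / 0.19212 = -6.3506
z₀ = exp(-6.3506) = 0.001746 m

z₀ ≈ 0.00175 m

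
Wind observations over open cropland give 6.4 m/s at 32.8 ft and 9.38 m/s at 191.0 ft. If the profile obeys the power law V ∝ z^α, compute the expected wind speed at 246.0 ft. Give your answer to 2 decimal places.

First find α: α = ln(V₂/V₁)/ln(z₂/z₁) = ln(9.38/6.4)/ln(191.0/32.8) = 0.38228/1.76184 = 0.2170
Extrapolate from 191.0 ft to 246.0 ft: V₃ = 9.38 × (246.0/191.0)^0.2170 = 9.38 × 1.0564 = 9.9094 m/s

9.91 m/s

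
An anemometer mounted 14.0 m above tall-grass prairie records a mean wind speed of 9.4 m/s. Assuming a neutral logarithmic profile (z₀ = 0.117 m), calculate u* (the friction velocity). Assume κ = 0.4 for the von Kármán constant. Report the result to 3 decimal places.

u* ≈ 0.786 m/s

Log law: V(z) = (u*/κ) · ln(z/z₀) ⇒ u* = κ · V / ln(z/z₀)
u* = 0.4 × 9.4 / ln(14.0/0.117) = 0.4 × 9.4 / 4.7846
   = 3.7600 / 4.7846 = 0.7858 m/s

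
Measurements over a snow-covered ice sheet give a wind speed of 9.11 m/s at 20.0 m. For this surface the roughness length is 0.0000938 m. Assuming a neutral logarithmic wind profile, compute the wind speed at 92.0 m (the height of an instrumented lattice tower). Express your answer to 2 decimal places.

10.24 m/s

Log law: V(z) ∝ ln(z/z₀), so V₂/V₁ = ln(z₂/z₀) / ln(z₁/z₀).
ln(92.0/0.0000938) = 13.7961, ln(20.0/0.0000938) = 12.2701
V₂ = 9.11 × 13.7961/12.2701 = 9.11 × 1.1244 = 10.2430 m/s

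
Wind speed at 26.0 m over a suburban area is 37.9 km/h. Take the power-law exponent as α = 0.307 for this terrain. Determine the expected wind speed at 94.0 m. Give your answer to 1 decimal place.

56.2 km/h

Power-law profile: V₂ = V₁ · (z₂/z₁)^α
V₂ = 37.9 × (94.0/26.0)^0.307 = 37.9 × (3.6154)^0.307
    = 37.9 × 1.4837 = 56.2332 km/h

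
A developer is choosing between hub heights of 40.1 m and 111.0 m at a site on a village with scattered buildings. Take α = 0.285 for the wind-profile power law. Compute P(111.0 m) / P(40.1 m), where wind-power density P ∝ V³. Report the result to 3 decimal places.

Speed ratio: V_B/V_A = (z_B/z_A)^α = (111.0/40.1)^0.285 = (2.7681)^0.285 = 1.33666
Power-density ratio: P_B/P_A = (V_B/V_A)³ = (1.33666)³ = 2.38816

2.388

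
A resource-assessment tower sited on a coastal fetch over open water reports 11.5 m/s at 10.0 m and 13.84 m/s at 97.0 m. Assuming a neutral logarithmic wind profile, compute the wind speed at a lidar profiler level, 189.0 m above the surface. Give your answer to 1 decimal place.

Log law: V ∝ ln(z/z₀). From the pair, with r = V₁/V₂ = 0.83092,
ln z₀ = (ln z₁ − r·ln z₂)/(1 − r) = (2.3026 − 0.83092×4.5747)/0.16908 = -8.8638 → z₀ = 0.0001414 m
V₃ = V₁ · ln(z₃/z₀)/ln(z₁/z₀) = 11.5 × 14.1056/11.1664 = 14.5270 m/s

14.5 m/s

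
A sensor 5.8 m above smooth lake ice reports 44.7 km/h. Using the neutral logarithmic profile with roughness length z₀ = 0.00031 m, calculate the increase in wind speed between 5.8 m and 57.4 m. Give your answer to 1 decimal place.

Log law: V₂ = V₁ · ln(z₂/z₀)/ln(z₁/z₀) = 44.7 × 12.1290/9.8368 = 55.1161 km/h
ΔV = 55.1161 − 44.7 = 10.4161 km/h

10.4 km/h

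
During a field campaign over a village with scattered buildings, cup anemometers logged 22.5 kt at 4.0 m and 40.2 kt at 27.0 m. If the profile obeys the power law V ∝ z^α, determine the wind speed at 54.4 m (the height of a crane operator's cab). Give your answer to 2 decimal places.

49.74 kt

First find α: α = ln(V₂/V₁)/ln(z₂/z₁) = ln(40.2/22.5)/ln(27.0/4.0) = 0.58035/1.90954 = 0.3039
Extrapolate from 27.0 m to 54.4 m: V₃ = 40.2 × (54.4/27.0)^0.3039 = 40.2 × 1.2373 = 49.7382 kt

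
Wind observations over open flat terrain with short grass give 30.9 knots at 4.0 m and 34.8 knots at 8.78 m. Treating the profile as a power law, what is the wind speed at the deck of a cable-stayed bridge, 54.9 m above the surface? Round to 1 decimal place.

First find α: α = ln(V₂/V₁)/ln(z₂/z₁) = ln(34.8/30.9)/ln(8.78/4.0) = 0.11886/0.78618 = 0.1512
Extrapolate from 8.78 m to 54.9 m: V₃ = 34.8 × (54.9/8.78)^0.1512 = 34.8 × 1.3193 = 45.9131 knots

45.9 knots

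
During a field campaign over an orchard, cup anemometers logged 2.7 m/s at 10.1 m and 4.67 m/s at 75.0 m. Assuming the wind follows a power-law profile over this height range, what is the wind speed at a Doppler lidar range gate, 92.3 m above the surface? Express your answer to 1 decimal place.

4.9 m/s

First find α: α = ln(V₂/V₁)/ln(z₂/z₁) = ln(4.67/2.7)/ln(75.0/10.1) = 0.54791/2.00495 = 0.2733
Extrapolate from 75.0 m to 92.3 m: V₃ = 4.67 × (92.3/75.0)^0.2733 = 4.67 × 1.0584 = 4.9425 m/s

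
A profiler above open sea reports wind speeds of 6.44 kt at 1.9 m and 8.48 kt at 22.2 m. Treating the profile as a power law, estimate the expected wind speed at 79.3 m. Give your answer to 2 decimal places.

9.78 kt

First find α: α = ln(V₂/V₁)/ln(z₂/z₁) = ln(8.48/6.44)/ln(22.2/1.9) = 0.27518/2.45824 = 0.1119
Extrapolate from 22.2 m to 79.3 m: V₃ = 8.48 × (79.3/22.2)^0.1119 = 8.48 × 1.1532 = 9.7789 kt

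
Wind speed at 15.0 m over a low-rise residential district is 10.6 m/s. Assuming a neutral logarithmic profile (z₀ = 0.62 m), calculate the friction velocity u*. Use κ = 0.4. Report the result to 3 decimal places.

u* ≈ 1.331 m/s

Log law: V(z) = (u*/κ) · ln(z/z₀) ⇒ u* = κ · V / ln(z/z₀)
u* = 0.4 × 10.6 / ln(15.0/0.62) = 0.4 × 10.6 / 3.1861
   = 4.2400 / 3.1861 = 1.3308 m/s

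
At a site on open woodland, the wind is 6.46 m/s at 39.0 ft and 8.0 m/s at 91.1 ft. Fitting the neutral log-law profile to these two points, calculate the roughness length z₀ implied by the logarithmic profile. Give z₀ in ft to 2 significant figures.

z₀ ≈ 1.1 ft

Log law: V(z) ∝ ln(z/z₀). With r = V₁/V₂ = 6.46/8.0 = 0.80750,
r · ln(z₂/z₀) = ln(z₁/z₀) ⇒ ln z₀ = (ln z₁ − r·ln z₂)/(1 − r)
ln z₀ = (3.66356 − 0.80750×4.51196) / 0.19250 = 0.1047
z₀ = exp(0.1047) = 1.110 ft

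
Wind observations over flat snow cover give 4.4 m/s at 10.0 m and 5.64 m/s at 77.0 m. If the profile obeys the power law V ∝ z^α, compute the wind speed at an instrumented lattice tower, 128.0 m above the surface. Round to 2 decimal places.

First find α: α = ln(V₂/V₁)/ln(z₂/z₁) = ln(5.64/4.4)/ln(77.0/10.0) = 0.24828/2.04122 = 0.1216
Extrapolate from 77.0 m to 128.0 m: V₃ = 5.64 × (128.0/77.0)^0.1216 = 5.64 × 1.0638 = 5.9996 m/s

6.00 m/s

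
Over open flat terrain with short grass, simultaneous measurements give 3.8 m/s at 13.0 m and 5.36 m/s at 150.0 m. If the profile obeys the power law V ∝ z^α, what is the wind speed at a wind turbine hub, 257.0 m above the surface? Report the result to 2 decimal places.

5.78 m/s

First find α: α = ln(V₂/V₁)/ln(z₂/z₁) = ln(5.36/3.8)/ln(150.0/13.0) = 0.34396/2.44569 = 0.1406
Extrapolate from 150.0 m to 257.0 m: V₃ = 5.36 × (257.0/150.0)^0.1406 = 5.36 × 1.0787 = 5.7817 m/s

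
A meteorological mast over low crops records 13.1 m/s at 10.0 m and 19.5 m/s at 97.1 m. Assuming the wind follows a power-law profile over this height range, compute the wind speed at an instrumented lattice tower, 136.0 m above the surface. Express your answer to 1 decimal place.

20.7 m/s

First find α: α = ln(V₂/V₁)/ln(z₂/z₁) = ln(19.5/13.1)/ln(97.1/10.0) = 0.39780/2.27316 = 0.1750
Extrapolate from 97.1 m to 136.0 m: V₃ = 19.5 × (136.0/97.1)^0.1750 = 19.5 × 1.0607 = 20.6843 m/s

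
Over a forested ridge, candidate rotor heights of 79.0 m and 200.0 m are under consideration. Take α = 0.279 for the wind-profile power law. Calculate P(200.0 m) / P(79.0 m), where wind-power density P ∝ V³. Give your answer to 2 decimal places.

Speed ratio: V_B/V_A = (z_B/z_A)^α = (200.0/79.0)^0.279 = (2.5316)^0.279 = 1.29583
Power-density ratio: P_B/P_A = (V_B/V_A)³ = (1.29583)³ = 2.17595

2.18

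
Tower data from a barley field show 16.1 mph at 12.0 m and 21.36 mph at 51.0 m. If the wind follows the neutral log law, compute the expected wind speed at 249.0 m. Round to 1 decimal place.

Log law: V ∝ ln(z/z₀). From the pair, with r = V₁/V₂ = 0.75375,
ln z₀ = (ln z₁ − r·ln z₂)/(1 − r) = (2.4849 − 0.75375×3.9318)/0.24625 = -1.9439 → z₀ = 0.1431 m
V₃ = V₁ · ln(z₃/z₀)/ln(z₁/z₀) = 16.1 × 7.4613/4.4288 = 27.1242 mph

27.1 mph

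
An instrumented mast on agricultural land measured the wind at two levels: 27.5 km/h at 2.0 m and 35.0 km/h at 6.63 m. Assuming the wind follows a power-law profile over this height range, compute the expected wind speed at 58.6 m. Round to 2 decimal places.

54.26 km/h

First find α: α = ln(V₂/V₁)/ln(z₂/z₁) = ln(35.0/27.5)/ln(6.63/2.0) = 0.24116/1.19846 = 0.2012
Extrapolate from 6.63 m to 58.6 m: V₃ = 35.0 × (58.6/6.63)^0.2012 = 35.0 × 1.5504 = 54.2633 km/h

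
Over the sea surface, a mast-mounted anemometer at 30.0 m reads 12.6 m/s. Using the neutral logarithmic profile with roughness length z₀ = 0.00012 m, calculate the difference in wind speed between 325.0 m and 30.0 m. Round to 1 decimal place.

2.4 m/s

Log law: V₂ = V₁ · ln(z₂/z₀)/ln(z₁/z₀) = 12.6 × 14.8118/12.4292 = 15.0154 m/s
ΔV = 15.0154 − 12.6 = 2.4154 m/s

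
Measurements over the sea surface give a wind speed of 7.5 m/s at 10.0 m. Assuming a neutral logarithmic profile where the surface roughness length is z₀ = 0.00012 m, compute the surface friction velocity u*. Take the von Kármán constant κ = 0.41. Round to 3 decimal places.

Log law: V(z) = (u*/κ) · ln(z/z₀) ⇒ u* = κ · V / ln(z/z₀)
u* = 0.41 × 7.5 / ln(10.0/0.00012) = 0.41 × 7.5 / 11.3306
   = 3.0750 / 11.3306 = 0.2714 m/s

u* ≈ 0.271 m/s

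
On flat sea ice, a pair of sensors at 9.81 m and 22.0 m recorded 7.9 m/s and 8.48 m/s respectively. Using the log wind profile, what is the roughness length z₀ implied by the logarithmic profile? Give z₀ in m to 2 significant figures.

z₀ ≈ 0.00016 m

Log law: V(z) ∝ ln(z/z₀). With r = V₁/V₂ = 7.9/8.48 = 0.93160,
r · ln(z₂/z₀) = ln(z₁/z₀) ⇒ ln z₀ = (ln z₁ − r·ln z₂)/(1 − r)
ln z₀ = (2.28340 − 0.93160×3.09104) / 0.06840 = -8.7172
z₀ = exp(-8.7172) = 0.0001637 m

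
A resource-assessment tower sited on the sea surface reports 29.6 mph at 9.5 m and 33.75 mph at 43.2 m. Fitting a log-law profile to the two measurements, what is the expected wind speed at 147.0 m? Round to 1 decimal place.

37.1 mph

Log law: V ∝ ln(z/z₀). From the pair, with r = V₁/V₂ = 0.87704,
ln z₀ = (ln z₁ − r·ln z₂)/(1 − r) = (2.2513 − 0.87704×3.7658)/0.12296 = -8.5513 → z₀ = 0.0001933 m
V₃ = V₁ · ln(z₃/z₀)/ln(z₁/z₀) = 29.6 × 13.5417/10.8026 = 37.1055 mph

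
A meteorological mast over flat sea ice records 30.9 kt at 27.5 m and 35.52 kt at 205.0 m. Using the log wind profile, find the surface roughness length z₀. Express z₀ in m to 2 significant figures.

Log law: V(z) ∝ ln(z/z₀). With r = V₁/V₂ = 30.9/35.52 = 0.86993,
r · ln(z₂/z₀) = ln(z₁/z₀) ⇒ ln z₀ = (ln z₁ − r·ln z₂)/(1 − r)
ln z₀ = (3.31419 − 0.86993×5.32301) / 0.13007 = -10.1215
z₀ = exp(-10.1215) = 0.00004021 m

z₀ ≈ 0.000040 m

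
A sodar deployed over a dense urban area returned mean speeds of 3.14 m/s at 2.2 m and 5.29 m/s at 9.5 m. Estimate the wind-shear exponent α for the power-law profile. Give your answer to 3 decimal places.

α ≈ 0.357

Power law: V₂/V₁ = (z₂/z₁)^α ⇒ α = ln(V₂/V₁) / ln(z₂/z₁)
α = ln(5.29/3.14) / ln(9.5/2.2) = ln(1.6847) / ln(4.3182)
  = 0.52160 / 1.46283 = 0.35656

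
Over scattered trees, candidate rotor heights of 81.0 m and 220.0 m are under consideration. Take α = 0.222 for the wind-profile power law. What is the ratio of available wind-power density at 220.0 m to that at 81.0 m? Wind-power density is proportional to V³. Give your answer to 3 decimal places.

1.945

Speed ratio: V_B/V_A = (z_B/z_A)^α = (220.0/81.0)^0.222 = (2.7160)^0.222 = 1.24834
Power-density ratio: P_B/P_A = (V_B/V_A)³ = (1.24834)³ = 1.94537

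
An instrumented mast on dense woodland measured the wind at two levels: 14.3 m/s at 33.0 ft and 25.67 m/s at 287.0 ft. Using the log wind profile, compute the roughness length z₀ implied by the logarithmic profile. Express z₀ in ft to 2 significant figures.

Log law: V(z) ∝ ln(z/z₀). With r = V₁/V₂ = 14.3/25.67 = 0.55707,
r · ln(z₂/z₀) = ln(z₁/z₀) ⇒ ln z₀ = (ln z₁ − r·ln z₂)/(1 − r)
ln z₀ = (3.49651 − 0.55707×5.65948) / 0.44293 = 0.7761
z₀ = exp(0.7761) = 2.173 ft

z₀ ≈ 2.2 ft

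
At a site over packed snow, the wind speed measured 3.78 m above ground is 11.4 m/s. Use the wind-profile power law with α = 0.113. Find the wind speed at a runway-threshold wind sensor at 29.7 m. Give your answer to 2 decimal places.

14.39 m/s

Power-law profile: V₂ = V₁ · (z₂/z₁)^α
V₂ = 11.4 × (29.7/3.78)^0.113 = 11.4 × (7.8571)^0.113
    = 11.4 × 1.2623 = 14.3903 m/s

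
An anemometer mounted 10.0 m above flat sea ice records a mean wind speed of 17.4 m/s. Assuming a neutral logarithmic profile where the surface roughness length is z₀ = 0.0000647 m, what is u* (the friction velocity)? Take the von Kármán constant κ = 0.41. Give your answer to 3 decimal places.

Log law: V(z) = (u*/κ) · ln(z/z₀) ⇒ u* = κ · V / ln(z/z₀)
u* = 0.41 × 17.4 / ln(10.0/0.0000647) = 0.41 × 17.4 / 11.9483
   = 7.1340 / 11.9483 = 0.5971 m/s

u* ≈ 0.597 m/s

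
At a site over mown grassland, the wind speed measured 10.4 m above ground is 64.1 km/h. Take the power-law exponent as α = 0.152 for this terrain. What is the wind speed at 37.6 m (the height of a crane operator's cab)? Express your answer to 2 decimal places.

77.93 km/h

Power-law profile: V₂ = V₁ · (z₂/z₁)^α
V₂ = 64.1 × (37.6/10.4)^0.152 = 64.1 × (3.6154)^0.152
    = 64.1 × 1.2157 = 77.9287 km/h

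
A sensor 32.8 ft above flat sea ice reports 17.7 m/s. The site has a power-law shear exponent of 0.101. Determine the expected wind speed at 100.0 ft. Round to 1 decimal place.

19.8 m/s

Power-law profile: V₂ = V₁ · (z₂/z₁)^α
V₂ = 17.7 × (100.0/32.8)^0.101 = 17.7 × (3.0488)^0.101
    = 17.7 × 1.1192 = 19.8093 m/s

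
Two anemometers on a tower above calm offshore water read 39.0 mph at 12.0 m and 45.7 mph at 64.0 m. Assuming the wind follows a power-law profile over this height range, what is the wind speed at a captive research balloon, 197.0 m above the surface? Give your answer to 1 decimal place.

First find α: α = ln(V₂/V₁)/ln(z₂/z₁) = ln(45.7/39.0)/ln(64.0/12.0) = 0.15854/1.67398 = 0.0947
Extrapolate from 64.0 m to 197.0 m: V₃ = 45.7 × (197.0/64.0)^0.0947 = 45.7 × 1.1124 = 50.8347 mph

50.8 mph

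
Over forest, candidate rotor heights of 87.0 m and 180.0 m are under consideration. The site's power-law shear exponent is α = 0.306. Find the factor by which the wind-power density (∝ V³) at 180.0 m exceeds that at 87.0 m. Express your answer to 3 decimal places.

Speed ratio: V_B/V_A = (z_B/z_A)^α = (180.0/87.0)^0.306 = (2.0690)^0.306 = 1.24917
Power-density ratio: P_B/P_A = (V_B/V_A)³ = (1.24917)³ = 1.94922

1.949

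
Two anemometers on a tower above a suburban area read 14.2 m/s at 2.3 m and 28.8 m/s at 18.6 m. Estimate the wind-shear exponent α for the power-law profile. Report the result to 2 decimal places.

α ≈ 0.34

Power law: V₂/V₁ = (z₂/z₁)^α ⇒ α = ln(V₂/V₁) / ln(z₂/z₁)
α = ln(28.8/14.2) / ln(18.6/2.3) = ln(2.0282) / ln(8.0870)
  = 0.70713 / 2.09025 = 0.33830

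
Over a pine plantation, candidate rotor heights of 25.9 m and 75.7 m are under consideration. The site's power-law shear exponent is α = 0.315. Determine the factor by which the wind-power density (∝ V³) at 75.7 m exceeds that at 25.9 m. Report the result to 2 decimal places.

Speed ratio: V_B/V_A = (z_B/z_A)^α = (75.7/25.9)^0.315 = (2.9228)^0.315 = 1.40193
Power-density ratio: P_B/P_A = (V_B/V_A)³ = (1.40193)³ = 2.75535

2.76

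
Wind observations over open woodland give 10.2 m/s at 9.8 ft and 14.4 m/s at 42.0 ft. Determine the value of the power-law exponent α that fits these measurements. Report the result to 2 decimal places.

Power law: V₂/V₁ = (z₂/z₁)^α ⇒ α = ln(V₂/V₁) / ln(z₂/z₁)
α = ln(14.4/10.2) / ln(42.0/9.8) = ln(1.4118) / ln(4.2857)
  = 0.34484 / 1.45529 = 0.23696

α ≈ 0.24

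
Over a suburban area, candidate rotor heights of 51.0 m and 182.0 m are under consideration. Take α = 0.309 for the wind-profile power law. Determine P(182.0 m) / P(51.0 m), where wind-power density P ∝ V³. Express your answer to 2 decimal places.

Speed ratio: V_B/V_A = (z_B/z_A)^α = (182.0/51.0)^0.309 = (3.5686)^0.309 = 1.48157
Power-density ratio: P_B/P_A = (V_B/V_A)³ = (1.48157)³ = 3.25214

3.25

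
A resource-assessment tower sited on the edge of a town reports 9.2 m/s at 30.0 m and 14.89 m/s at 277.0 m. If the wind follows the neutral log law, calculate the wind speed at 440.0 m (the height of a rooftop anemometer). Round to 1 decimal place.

16.1 m/s

Log law: V ∝ ln(z/z₀). From the pair, with r = V₁/V₂ = 0.61786,
ln z₀ = (ln z₁ − r·ln z₂)/(1 − r) = (3.4012 − 0.61786×5.6240)/0.38214 = -0.1928 → z₀ = 0.8246 m
V₃ = V₁ · ln(z₃/z₀)/ln(z₁/z₀) = 9.2 × 6.2796/3.5940 = 16.0746 m/s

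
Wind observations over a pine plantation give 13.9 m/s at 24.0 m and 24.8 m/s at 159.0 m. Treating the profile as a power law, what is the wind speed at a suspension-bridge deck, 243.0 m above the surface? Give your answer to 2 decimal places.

First find α: α = ln(V₂/V₁)/ln(z₂/z₁) = ln(24.8/13.9)/ln(159.0/24.0) = 0.57895/1.89085 = 0.3062
Extrapolate from 159.0 m to 243.0 m: V₃ = 24.8 × (243.0/159.0)^0.3062 = 24.8 × 1.1387 = 28.2393 m/s

28.24 m/s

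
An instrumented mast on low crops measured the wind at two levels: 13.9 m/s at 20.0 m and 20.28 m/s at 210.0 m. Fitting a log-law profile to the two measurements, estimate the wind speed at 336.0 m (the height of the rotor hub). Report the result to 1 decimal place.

Log law: V ∝ ln(z/z₀). From the pair, with r = V₁/V₂ = 0.68540,
ln z₀ = (ln z₁ − r·ln z₂)/(1 − r) = (2.9957 − 0.68540×5.3471)/0.31460 = -2.1272 → z₀ = 0.1192 m
V₃ = V₁ · ln(z₃/z₀)/ln(z₁/z₀) = 13.9 × 7.9443/5.1229 = 21.5553 m/s

21.6 m/s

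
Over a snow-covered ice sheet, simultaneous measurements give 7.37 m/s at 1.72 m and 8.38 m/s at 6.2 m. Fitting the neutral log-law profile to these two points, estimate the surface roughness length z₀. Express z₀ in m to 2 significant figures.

Log law: V(z) ∝ ln(z/z₀). With r = V₁/V₂ = 7.37/8.38 = 0.87947,
r · ln(z₂/z₀) = ln(z₁/z₀) ⇒ ln z₀ = (ln z₁ − r·ln z₂)/(1 − r)
ln z₀ = (0.54232 − 0.87947×1.82455) / 0.12053 = -8.8141
z₀ = exp(-8.8141) = 0.0001486 m

z₀ ≈ 0.00015 m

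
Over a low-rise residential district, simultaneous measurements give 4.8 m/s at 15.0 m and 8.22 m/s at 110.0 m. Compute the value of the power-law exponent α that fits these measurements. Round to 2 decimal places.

α ≈ 0.27

Power law: V₂/V₁ = (z₂/z₁)^α ⇒ α = ln(V₂/V₁) / ln(z₂/z₁)
α = ln(8.22/4.8) / ln(110.0/15.0) = ln(1.7125) / ln(7.3333)
  = 0.53795 / 1.99243 = 0.27000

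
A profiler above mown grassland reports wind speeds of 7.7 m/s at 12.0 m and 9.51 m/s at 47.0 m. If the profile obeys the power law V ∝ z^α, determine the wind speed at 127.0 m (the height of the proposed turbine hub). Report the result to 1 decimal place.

First find α: α = ln(V₂/V₁)/ln(z₂/z₁) = ln(9.51/7.7)/ln(47.0/12.0) = 0.21112/1.36524 = 0.1546
Extrapolate from 47.0 m to 127.0 m: V₃ = 9.51 × (127.0/47.0)^0.1546 = 9.51 × 1.1662 = 11.0902 m/s

11.1 m/s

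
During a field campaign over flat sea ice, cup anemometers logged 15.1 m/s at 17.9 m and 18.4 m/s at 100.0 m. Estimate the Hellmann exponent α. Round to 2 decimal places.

Power law: V₂/V₁ = (z₂/z₁)^α ⇒ α = ln(V₂/V₁) / ln(z₂/z₁)
α = ln(18.4/15.1) / ln(100.0/17.9) = ln(1.2185) / ln(5.5866)
  = 0.19766 / 1.72037 = 0.11489

α ≈ 0.11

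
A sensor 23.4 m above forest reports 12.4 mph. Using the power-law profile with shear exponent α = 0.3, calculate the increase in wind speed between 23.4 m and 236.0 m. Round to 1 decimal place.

12.4 mph

Power law: V₂ = V₁ · (z₂/z₁)^α = 12.4 × (10.0855)^0.3 = 24.8045 mph
ΔV = 24.8045 − 12.4 = 12.4045 mph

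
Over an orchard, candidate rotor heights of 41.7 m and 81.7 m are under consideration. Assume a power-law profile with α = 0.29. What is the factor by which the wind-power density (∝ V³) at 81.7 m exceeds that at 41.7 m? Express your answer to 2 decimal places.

Speed ratio: V_B/V_A = (z_B/z_A)^α = (81.7/41.7)^0.29 = (1.9592)^0.29 = 1.21536
Power-density ratio: P_B/P_A = (V_B/V_A)³ = (1.21536)³ = 1.79521

1.80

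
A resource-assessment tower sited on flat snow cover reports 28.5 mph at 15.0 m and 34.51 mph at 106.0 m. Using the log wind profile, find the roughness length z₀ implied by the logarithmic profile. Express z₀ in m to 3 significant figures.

Log law: V(z) ∝ ln(z/z₀). With r = V₁/V₂ = 28.5/34.51 = 0.82585,
r · ln(z₂/z₀) = ln(z₁/z₀) ⇒ ln z₀ = (ln z₁ − r·ln z₂)/(1 − r)
ln z₀ = (2.70805 − 0.82585×4.66344) / 0.17415 = -6.5646
z₀ = exp(-6.5646) = 0.001409 m

z₀ ≈ 0.00141 m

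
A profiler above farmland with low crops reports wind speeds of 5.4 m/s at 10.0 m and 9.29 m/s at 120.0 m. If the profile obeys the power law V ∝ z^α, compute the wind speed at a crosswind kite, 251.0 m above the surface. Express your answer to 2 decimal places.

First find α: α = ln(V₂/V₁)/ln(z₂/z₁) = ln(9.29/5.4)/ln(120.0/10.0) = 0.54254/2.48491 = 0.2183
Extrapolate from 120.0 m to 251.0 m: V₃ = 9.29 × (251.0/120.0)^0.2183 = 9.29 × 1.1748 = 10.9142 m/s

10.91 m/s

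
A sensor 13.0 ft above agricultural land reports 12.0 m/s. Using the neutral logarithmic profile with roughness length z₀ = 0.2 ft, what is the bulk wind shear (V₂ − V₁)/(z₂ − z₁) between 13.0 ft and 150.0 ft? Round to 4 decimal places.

Log law: V₂ = V₁ · ln(z₂/z₀)/ln(z₁/z₀) = 12.0 × 6.6201/4.1744 = 19.0305 m/s
ΔV/Δz = (19.0305 − 12.0)/(150.0 − 13.0) = 7.0305/137.0000 = 0.05132 m/s/ft

0.0513 m/s/ft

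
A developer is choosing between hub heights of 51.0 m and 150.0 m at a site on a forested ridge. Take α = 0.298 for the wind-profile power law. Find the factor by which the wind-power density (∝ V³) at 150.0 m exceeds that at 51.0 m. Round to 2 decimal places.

Speed ratio: V_B/V_A = (z_B/z_A)^α = (150.0/51.0)^0.298 = (2.9412)^0.298 = 1.37917
Power-density ratio: P_B/P_A = (V_B/V_A)³ = (1.37917)³ = 2.62336

2.62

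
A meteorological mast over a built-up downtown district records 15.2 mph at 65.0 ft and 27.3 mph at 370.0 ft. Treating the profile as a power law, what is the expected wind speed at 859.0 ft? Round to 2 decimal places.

36.25 mph

First find α: α = ln(V₂/V₁)/ln(z₂/z₁) = ln(27.3/15.2)/ln(370.0/65.0) = 0.58559/1.73912 = 0.3367
Extrapolate from 370.0 ft to 859.0 ft: V₃ = 27.3 × (859.0/370.0)^0.3367 = 27.3 × 1.3279 = 36.2519 mph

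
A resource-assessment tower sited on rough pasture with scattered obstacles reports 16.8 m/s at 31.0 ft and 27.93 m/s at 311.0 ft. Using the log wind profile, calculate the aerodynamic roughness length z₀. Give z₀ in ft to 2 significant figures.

z₀ ≈ 0.95 ft

Log law: V(z) ∝ ln(z/z₀). With r = V₁/V₂ = 16.8/27.93 = 0.60150,
r · ln(z₂/z₀) = ln(z₁/z₀) ⇒ ln z₀ = (ln z₁ − r·ln z₂)/(1 − r)
ln z₀ = (3.43399 − 0.60150×5.73979) / 0.39850 = -0.0465
z₀ = exp(-0.0465) = 0.9546 ft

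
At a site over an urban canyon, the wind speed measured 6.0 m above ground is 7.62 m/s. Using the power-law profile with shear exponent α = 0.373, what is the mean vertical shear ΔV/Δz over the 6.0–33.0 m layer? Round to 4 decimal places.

0.2508 m/s/m

Power law: V₂ = V₁ · (z₂/z₁)^α = 7.62 × (5.5000)^0.373 = 14.3916 m/s
ΔV/Δz = (14.3916 − 7.62)/(33.0 − 6.0) = 6.7716/27.0000 = 0.25080 m/s/m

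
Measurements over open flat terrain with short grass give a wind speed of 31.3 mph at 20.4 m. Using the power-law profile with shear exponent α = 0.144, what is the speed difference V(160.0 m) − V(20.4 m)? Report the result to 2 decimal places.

Power law: V₂ = V₁ · (z₂/z₁)^α = 31.3 × (7.8431)^0.144 = 42.1067 mph
ΔV = 42.1067 − 31.3 = 10.8067 mph

10.81 mph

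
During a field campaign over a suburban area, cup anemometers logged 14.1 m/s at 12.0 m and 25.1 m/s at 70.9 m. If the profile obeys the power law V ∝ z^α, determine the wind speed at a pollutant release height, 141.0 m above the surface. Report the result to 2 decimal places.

31.38 m/s

First find α: α = ln(V₂/V₁)/ln(z₂/z₁) = ln(25.1/14.1)/ln(70.9/12.0) = 0.57669/1.77636 = 0.3246
Extrapolate from 70.9 m to 141.0 m: V₃ = 25.1 × (141.0/70.9)^0.3246 = 25.1 × 1.2501 = 31.3765 m/s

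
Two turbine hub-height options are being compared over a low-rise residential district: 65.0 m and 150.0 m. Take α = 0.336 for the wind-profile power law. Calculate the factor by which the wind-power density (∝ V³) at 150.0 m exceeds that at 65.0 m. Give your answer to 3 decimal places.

Speed ratio: V_B/V_A = (z_B/z_A)^α = (150.0/65.0)^0.336 = (2.3077)^0.336 = 1.32443
Power-density ratio: P_B/P_A = (V_B/V_A)³ = (1.32443)³ = 2.32318

2.323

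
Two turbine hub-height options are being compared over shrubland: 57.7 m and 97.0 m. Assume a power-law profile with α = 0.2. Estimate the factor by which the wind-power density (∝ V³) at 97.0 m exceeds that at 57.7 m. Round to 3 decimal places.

Speed ratio: V_B/V_A = (z_B/z_A)^α = (97.0/57.7)^0.2 = (1.6811)^0.2 = 1.10948
Power-density ratio: P_B/P_A = (V_B/V_A)³ = (1.10948)³ = 1.36571

1.366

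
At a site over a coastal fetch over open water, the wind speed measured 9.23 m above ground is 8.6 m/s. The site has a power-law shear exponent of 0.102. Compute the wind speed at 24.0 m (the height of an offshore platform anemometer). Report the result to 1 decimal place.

9.5 m/s

Power-law profile: V₂ = V₁ · (z₂/z₁)^α
V₂ = 8.6 × (24.0/9.23)^0.102 = 8.6 × (2.6002)^0.102
    = 8.6 × 1.1024 = 9.4805 m/s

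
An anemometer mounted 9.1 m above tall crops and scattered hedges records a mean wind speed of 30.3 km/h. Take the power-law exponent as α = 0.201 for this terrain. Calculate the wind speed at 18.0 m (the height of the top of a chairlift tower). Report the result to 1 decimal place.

Power-law profile: V₂ = V₁ · (z₂/z₁)^α
V₂ = 30.3 × (18.0/9.1)^0.201 = 30.3 × (1.9780)^0.201
    = 30.3 × 1.1469 = 34.7524 km/h

34.8 km/h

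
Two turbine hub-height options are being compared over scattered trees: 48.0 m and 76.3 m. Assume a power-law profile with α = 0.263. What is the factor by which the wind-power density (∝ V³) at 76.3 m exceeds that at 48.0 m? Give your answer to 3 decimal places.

Speed ratio: V_B/V_A = (z_B/z_A)^α = (76.3/48.0)^0.263 = (1.5896)^0.263 = 1.12963
Power-density ratio: P_B/P_A = (V_B/V_A)³ = (1.12963)³ = 1.44149

1.441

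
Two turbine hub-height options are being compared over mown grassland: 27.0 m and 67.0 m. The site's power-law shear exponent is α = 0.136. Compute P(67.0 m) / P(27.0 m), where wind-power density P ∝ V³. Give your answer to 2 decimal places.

1.45

Speed ratio: V_B/V_A = (z_B/z_A)^α = (67.0/27.0)^0.136 = (2.4815)^0.136 = 1.13157
Power-density ratio: P_B/P_A = (V_B/V_A)³ = (1.13157)³ = 1.44891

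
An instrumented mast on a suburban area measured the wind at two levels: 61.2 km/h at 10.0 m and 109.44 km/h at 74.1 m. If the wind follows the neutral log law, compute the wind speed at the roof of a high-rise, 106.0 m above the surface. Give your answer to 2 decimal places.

Log law: V ∝ ln(z/z₀). From the pair, with r = V₁/V₂ = 0.55921,
ln z₀ = (ln z₁ − r·ln z₂)/(1 − r) = (2.3026 − 0.55921×4.3054)/0.44079 = -0.2383 → z₀ = 0.7880 m
V₃ = V₁ · ln(z₃/z₀)/ln(z₁/z₀) = 61.2 × 4.9018/2.5409 = 118.0633 km/h

118.06 km/h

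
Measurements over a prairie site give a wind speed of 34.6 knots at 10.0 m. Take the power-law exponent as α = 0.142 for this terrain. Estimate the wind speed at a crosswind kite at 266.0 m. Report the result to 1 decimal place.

55.1 knots

Power-law profile: V₂ = V₁ · (z₂/z₁)^α
V₂ = 34.6 × (266.0/10.0)^0.142 = 34.6 × (26.6000)^0.142
    = 34.6 × 1.5934 = 55.1327 knots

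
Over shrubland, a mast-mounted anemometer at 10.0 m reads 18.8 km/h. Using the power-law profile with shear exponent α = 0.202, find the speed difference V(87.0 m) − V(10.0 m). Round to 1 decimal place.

Power law: V₂ = V₁ · (z₂/z₁)^α = 18.8 × (8.7000)^0.202 = 29.1032 km/h
ΔV = 29.1032 − 18.8 = 10.3032 km/h

10.3 km/h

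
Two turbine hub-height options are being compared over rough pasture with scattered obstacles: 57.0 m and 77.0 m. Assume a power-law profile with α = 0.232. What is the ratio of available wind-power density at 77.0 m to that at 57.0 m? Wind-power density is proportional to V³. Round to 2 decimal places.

Speed ratio: V_B/V_A = (z_B/z_A)^α = (77.0/57.0)^0.232 = (1.3509)^0.232 = 1.07227
Power-density ratio: P_B/P_A = (V_B/V_A)³ = (1.07227)³ = 1.23285

1.23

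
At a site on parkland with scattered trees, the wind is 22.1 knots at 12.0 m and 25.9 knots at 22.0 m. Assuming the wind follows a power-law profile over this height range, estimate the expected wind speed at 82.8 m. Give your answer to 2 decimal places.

36.64 knots

First find α: α = ln(V₂/V₁)/ln(z₂/z₁) = ln(25.9/22.1)/ln(22.0/12.0) = 0.15867/0.60614 = 0.2618
Extrapolate from 22.0 m to 82.8 m: V₃ = 25.9 × (82.8/22.0)^0.2618 = 25.9 × 1.4147 = 36.6416 knots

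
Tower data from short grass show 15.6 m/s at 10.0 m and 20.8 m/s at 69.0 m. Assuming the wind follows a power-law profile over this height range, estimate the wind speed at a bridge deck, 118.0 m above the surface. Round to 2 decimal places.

First find α: α = ln(V₂/V₁)/ln(z₂/z₁) = ln(20.8/15.6)/ln(69.0/10.0) = 0.28768/1.93152 = 0.1489
Extrapolate from 69.0 m to 118.0 m: V₃ = 20.8 × (118.0/69.0)^0.1489 = 20.8 × 1.0832 = 22.5305 m/s

22.53 m/s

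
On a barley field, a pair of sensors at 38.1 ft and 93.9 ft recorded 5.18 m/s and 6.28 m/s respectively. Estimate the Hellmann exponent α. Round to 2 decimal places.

α ≈ 0.21

Power law: V₂/V₁ = (z₂/z₁)^α ⇒ α = ln(V₂/V₁) / ln(z₂/z₁)
α = ln(6.28/5.18) / ln(93.9/38.1) = ln(1.2124) / ln(2.4646)
  = 0.19256 / 0.90202 = 0.21348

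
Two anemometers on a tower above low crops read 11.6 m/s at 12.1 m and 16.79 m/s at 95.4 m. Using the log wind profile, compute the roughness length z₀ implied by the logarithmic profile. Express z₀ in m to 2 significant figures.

Log law: V(z) ∝ ln(z/z₀). With r = V₁/V₂ = 11.6/16.79 = 0.69089,
r · ln(z₂/z₀) = ln(z₁/z₀) ⇒ ln z₀ = (ln z₁ − r·ln z₂)/(1 − r)
ln z₀ = (2.49321 − 0.69089×4.55808) / 0.30911 = -2.1219
z₀ = exp(-2.1219) = 0.1198 m

z₀ ≈ 0.12 m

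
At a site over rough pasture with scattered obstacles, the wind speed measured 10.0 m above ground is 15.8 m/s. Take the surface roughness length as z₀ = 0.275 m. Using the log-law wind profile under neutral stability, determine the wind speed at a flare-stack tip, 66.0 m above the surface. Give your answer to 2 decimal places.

Log law: V(z) ∝ ln(z/z₀), so V₂/V₁ = ln(z₂/z₀) / ln(z₁/z₀).
ln(66.0/0.275) = 5.4806, ln(10.0/0.275) = 3.5936
V₂ = 15.8 × 5.4806/3.5936 = 15.8 × 1.5251 = 24.0970 m/s

24.10 m/s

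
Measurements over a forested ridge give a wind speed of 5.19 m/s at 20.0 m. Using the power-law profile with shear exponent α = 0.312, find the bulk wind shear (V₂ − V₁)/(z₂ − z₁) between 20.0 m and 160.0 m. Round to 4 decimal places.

Power law: V₂ = V₁ · (z₂/z₁)^α = 5.19 × (8.0000)^0.312 = 9.9296 m/s
ΔV/Δz = (9.9296 − 5.19)/(160.0 − 20.0) = 4.7396/140.0000 = 0.03385 m/s/m

0.0339 m/s/m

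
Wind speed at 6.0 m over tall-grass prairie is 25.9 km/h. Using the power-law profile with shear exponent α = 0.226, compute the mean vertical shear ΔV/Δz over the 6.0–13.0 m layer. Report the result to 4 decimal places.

Power law: V₂ = V₁ · (z₂/z₁)^α = 25.9 × (2.1667)^0.226 = 30.8453 km/h
ΔV/Δz = (30.8453 − 25.9)/(13.0 − 6.0) = 4.9453/7.0000 = 0.70647 km/h/m

0.7065 km/h/m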